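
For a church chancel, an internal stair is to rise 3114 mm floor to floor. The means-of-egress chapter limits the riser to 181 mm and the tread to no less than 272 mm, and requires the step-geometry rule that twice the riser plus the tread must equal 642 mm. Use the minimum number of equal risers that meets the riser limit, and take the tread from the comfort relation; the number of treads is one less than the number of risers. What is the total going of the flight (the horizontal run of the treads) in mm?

5032 mm

3114 / 181 = 17.204 → round up to 18 risers.
R = 3114 ÷ 18 = 173 mm.
From 2R + T = 642: T = 642 − 346 = 296 mm.
Going = (18 − 1) × 296 = 5032 mm.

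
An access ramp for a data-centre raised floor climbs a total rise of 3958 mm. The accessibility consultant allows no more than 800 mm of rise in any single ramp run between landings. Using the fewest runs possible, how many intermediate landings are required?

At most 800 each: 3958/800 = 4.95, giving 5 ramp runs.
5 runs are separated by 4 intermediate landings.

4 intermediate landings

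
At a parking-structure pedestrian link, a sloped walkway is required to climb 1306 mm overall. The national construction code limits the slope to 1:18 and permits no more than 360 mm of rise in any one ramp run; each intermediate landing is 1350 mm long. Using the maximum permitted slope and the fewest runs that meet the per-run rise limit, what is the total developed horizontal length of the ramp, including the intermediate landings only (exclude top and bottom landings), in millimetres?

27558 mm

At most 360 each: 1306/360 = 3.63, giving 4 ramp runs. That means 3 intermediate landings.
Horizontal run for 1306 mm of rise at 1:18 is 1306 × 18 = 23508 mm.
Intermediate landings: 3 × 1350 = 4050 mm.
Developed length = 23508 + 4050 = 27558 mm.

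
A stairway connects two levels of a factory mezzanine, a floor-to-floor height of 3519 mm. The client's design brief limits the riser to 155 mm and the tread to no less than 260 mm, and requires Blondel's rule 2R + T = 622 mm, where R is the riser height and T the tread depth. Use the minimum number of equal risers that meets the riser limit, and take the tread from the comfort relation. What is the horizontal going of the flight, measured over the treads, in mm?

6952 mm

⌈3519/155⌉ = 23 risers.
R = 3519 ÷ 23 = 153 mm.
T = 622 − 2·153 = 316 mm, which satisfies the 260 mm minimum.
Treads = 23 − 1 = 22; going = 22 × 316 = 6952 mm.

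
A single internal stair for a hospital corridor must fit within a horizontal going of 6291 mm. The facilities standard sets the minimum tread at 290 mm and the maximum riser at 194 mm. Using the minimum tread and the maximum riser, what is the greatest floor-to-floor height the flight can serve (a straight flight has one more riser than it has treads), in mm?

4268 mm

Treads that fit: ⌊6291 / 290⌋ = 21.
Risers = treads + 1 = 22.
Maximum height = 22 × 194 = 4268 mm.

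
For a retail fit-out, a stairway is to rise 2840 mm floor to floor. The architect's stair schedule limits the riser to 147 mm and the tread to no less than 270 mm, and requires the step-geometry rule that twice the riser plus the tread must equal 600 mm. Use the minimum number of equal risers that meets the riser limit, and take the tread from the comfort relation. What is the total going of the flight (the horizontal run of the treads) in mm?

2840 / 147 = 19.32, so 20 risers are needed.
Each riser is 2840/20 = 142 mm (≤ 147 mm).
From 2R + T = 600: T = 600 − 284 = 316 mm.
20 risers give 19 treads; going = 19 × 316 = 6004 mm.

6004 mm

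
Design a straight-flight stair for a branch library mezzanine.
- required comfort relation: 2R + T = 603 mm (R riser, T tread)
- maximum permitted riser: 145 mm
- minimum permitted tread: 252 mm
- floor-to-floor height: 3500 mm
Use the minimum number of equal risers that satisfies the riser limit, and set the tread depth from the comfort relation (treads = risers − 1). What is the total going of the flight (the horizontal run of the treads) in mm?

7752 mm

⌈3500/145⌉ = 25 risers.
Riser R = 3500 / 25 = 140 mm, within the 145 mm limit.
T = 603 − 2·140 = 323 mm, which satisfies the 252 mm minimum.
Treads = 25 − 1 = 24; going = 24 × 323 = 7752 mm.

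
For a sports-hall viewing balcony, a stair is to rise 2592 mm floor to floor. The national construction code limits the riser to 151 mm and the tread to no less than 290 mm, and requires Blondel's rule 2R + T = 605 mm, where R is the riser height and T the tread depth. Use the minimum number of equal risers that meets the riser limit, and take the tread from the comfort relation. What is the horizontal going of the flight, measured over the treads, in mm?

⌈2592/151⌉ = 18 risers.
Each riser is 2592/18 = 144 mm (≤ 151 mm).
Tread T = 605 − 2 × 144 = 317 mm (≥ 290 mm).
Going = (18 − 1) × 317 = 5389 mm.

5389 mm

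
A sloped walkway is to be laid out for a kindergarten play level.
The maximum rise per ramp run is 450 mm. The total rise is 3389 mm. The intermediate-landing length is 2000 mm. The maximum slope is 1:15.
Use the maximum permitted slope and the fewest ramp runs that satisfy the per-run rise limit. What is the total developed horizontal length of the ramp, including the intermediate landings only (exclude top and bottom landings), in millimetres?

At most 450 each: 3389/450 = 7.53, giving 8 ramp runs. That means 7 intermediate landings.
Horizontal run for 3389 mm of rise at 1:15 is 3389 × 15 = 50835 mm.
Intermediate landings: 7 × 2000 = 14000 mm.
Developed length = 50835 + 14000 = 64835 mm.

64835 mm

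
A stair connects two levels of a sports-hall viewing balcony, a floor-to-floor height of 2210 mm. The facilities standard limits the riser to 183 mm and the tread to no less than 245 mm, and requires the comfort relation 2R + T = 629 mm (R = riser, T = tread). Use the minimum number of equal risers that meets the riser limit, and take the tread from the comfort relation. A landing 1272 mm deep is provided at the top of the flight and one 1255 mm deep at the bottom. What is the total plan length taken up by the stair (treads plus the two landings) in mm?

5995 mm

2210 / 183 = 12.08, so 13 risers are needed.
Riser R = 2210 / 13 = 170 mm, within the 183 mm limit.
Tread T = 629 − 2 × 170 = 289 mm (≥ 245 mm).
Going = (13 − 1) × 289 = 3468 mm.
Enclosure = 3468 + 1272 + 1255 = 5995 mm.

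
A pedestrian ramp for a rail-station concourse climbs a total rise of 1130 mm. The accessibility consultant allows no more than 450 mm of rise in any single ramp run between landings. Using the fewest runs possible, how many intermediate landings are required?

2 intermediate landings

⌈1130/450⌉ = 3 ramp runs.
3 runs are separated by 2 intermediate landings.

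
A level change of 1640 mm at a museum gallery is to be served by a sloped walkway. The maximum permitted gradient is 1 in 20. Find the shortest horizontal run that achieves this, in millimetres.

At 1:20 the run is 20 × 1640 = 32800 mm.

32800 mm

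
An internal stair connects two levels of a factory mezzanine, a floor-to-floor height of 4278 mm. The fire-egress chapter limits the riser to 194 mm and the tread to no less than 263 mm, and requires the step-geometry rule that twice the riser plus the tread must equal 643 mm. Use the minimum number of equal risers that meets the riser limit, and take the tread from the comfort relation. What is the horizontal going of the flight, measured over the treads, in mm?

4278 / 194 = 22.052 → round up to 23 risers.
Each riser is 4278/23 = 186 mm (≤ 194 mm).
Tread T = 643 − 2 × 186 = 271 mm (≥ 263 mm).
23 risers give 22 treads; going = 22 × 271 = 5962 mm.

5962 mm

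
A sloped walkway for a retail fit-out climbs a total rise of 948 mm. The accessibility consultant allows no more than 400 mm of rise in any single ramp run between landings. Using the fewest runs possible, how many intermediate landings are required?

2 intermediate landings

⌈948/400⌉ = 3 ramp runs.
3 runs are separated by 2 intermediate landings.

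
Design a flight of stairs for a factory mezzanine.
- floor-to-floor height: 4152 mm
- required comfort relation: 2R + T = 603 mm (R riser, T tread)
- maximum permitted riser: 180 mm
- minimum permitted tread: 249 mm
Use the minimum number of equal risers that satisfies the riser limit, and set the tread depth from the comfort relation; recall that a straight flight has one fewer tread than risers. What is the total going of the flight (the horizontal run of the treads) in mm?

5911 mm

4152 / 180 = 23.07, so 24 risers are needed.
Riser R = 4152 / 24 = 173 mm, within the 180 mm limit.
From 2R + T = 603: T = 603 − 346 = 257 mm.
Treads = 24 − 1 = 23; going = 23 × 257 = 5911 mm.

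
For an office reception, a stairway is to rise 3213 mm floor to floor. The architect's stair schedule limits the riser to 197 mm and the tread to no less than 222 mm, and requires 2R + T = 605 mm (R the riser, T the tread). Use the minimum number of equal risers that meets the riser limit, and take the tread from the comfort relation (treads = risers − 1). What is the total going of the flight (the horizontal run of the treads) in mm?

At most 197 each: 3213/197 = 16.31, giving 17 risers.
Each riser is 3213/17 = 189 mm (≤ 197 mm).
Tread T = 605 − 2 × 189 = 227 mm (≥ 222 mm).
Treads = 17 − 1 = 16; going = 16 × 227 = 3632 mm.

3632 mm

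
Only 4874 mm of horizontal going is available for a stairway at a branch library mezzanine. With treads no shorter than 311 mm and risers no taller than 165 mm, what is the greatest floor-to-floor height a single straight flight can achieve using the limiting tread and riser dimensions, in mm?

2640 mm

Treads that fit: ⌊4874 / 311⌋ = 15.
Risers = treads + 1 = 16.
Maximum height = 16 × 165 = 2640 mm.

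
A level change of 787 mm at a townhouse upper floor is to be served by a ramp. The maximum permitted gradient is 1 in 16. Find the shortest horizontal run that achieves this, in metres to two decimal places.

At 1:16 the run is 16 × 787 = 12592 mm.
12592 mm = 12.59 m.

12.59 m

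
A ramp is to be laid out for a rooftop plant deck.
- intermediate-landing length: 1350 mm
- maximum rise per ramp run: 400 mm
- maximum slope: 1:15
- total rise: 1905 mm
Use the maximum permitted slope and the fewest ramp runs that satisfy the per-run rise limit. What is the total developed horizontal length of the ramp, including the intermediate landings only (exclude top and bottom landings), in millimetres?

⌈1905/400⌉ = 5 ramp runs. That means 4 intermediate landings.
Ramp run (horizontal) at 1:15: 1905 × 15 = 28575 mm.
Intermediate landings: 4 × 1350 = 5400 mm.
Developed length = 28575 + 5400 = 33975 mm.

33975 mm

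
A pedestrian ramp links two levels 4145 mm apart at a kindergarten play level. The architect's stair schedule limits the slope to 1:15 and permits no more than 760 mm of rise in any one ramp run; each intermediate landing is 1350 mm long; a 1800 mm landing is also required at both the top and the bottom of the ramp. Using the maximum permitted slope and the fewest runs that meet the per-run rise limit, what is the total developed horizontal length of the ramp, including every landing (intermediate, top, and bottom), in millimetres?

72525 mm

At most 760 each: 4145/760 = 5.45, giving 6 ramp runs. That means 5 intermediate landings.
Ramp run (horizontal) at 1:15: 4145 × 15 = 62175 mm.
Intermediate landings: 5 × 1350 = 6750 mm.
Top and bottom landings: 2 × 1800 = 3600 mm.
Total = 62175 + 6750 + 3600 = 72525 mm.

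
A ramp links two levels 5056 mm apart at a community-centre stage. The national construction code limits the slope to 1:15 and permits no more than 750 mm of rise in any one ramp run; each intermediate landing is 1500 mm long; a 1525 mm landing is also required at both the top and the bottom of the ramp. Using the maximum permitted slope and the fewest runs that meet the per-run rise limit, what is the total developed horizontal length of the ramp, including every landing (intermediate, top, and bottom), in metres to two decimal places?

5056 / 750 = 6.741 → round up to 7 ramp runs. That means 6 intermediate landings.
Ramp run (horizontal) at 1:15: 5056 × 15 = 75840 mm.
Intermediate landings: 6 × 1500 = 9000 mm.
Top and bottom landings: 2 × 1525 = 3050 mm.
Total = 75840 + 9000 + 3050 = 87890 mm.
= 87.89 m.

87.89 m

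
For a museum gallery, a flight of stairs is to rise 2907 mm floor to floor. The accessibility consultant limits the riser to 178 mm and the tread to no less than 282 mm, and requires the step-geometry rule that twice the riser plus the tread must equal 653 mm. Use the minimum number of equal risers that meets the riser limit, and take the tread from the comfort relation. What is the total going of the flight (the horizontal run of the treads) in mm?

4976 mm

At most 178 each: 2907/178 = 16.33, giving 17 risers.
Riser R = 2907 / 17 = 171 mm, within the 178 mm limit.
Tread T = 653 − 2 × 171 = 311 mm (≥ 282 mm).
17 risers give 16 treads; going = 16 × 311 = 4976 mm.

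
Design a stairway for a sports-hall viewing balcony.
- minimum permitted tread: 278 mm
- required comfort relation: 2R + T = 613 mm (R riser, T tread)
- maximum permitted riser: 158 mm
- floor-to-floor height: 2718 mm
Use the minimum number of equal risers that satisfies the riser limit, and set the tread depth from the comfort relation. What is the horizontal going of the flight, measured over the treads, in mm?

5287 mm

At most 158 each: 2718/158 = 17.20, giving 18 risers.
R = 2718 ÷ 18 = 151 mm.
Tread T = 613 − 2 × 151 = 311 mm (≥ 278 mm).
Treads = 18 − 1 = 17; going = 17 × 311 = 5287 mm.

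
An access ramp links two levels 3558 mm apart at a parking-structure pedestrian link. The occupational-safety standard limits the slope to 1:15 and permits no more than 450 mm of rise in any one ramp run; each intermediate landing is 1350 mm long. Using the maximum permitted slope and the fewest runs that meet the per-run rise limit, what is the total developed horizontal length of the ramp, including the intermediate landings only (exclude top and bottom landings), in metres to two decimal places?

3558 / 450 = 7.91, so 8 ramp runs are needed. That means 7 intermediate landings.
Horizontal run for 3558 mm of rise at 1:15 is 3558 × 15 = 53370 mm.
7 intermediate landings contribute 7 × 1350 = 9450 mm.
Total developed length = 53370 + 9450 = 62820 mm.
= 62.82 m.

62.82 m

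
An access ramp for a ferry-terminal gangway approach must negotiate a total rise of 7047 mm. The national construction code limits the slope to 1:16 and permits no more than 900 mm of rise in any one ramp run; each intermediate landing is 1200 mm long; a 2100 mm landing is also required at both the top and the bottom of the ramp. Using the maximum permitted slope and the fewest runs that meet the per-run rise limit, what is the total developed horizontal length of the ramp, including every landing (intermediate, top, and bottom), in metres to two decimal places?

125.35 m

7047 / 900 = 7.83, so 8 ramp runs are needed. That means 7 intermediate landings.
Horizontal run for 7047 mm of rise at 1:16 is 7047 × 16 = 112752 mm.
7 intermediate landings contribute 7 × 1200 = 8400 mm.
Top and bottom landings: 2 × 2100 = 4200 mm.
Total = 112752 + 8400 + 4200 = 125352 mm.
= 125.35 m.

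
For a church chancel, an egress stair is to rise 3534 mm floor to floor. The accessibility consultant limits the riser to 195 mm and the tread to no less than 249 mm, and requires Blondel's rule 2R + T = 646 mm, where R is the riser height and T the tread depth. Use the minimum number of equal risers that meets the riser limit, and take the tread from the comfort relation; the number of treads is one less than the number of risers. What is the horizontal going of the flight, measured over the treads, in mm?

At most 195 each: 3534/195 = 18.12, giving 19 risers.
R = 3534 ÷ 19 = 186 mm.
From 2R + T = 646: T = 646 − 372 = 274 mm.
Treads = 19 − 1 = 18; going = 18 × 274 = 4932 mm.

4932 mm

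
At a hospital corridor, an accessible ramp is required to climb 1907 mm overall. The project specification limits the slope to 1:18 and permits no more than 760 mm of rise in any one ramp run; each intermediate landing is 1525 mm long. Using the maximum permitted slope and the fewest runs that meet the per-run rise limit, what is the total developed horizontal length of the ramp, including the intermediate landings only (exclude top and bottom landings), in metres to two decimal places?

⌈1907/760⌉ = 3 ramp runs. That means 2 intermediate landings.
Ramp run (horizontal) at 1:18: 1907 × 18 = 34326 mm.
Intermediate landings: 2 × 1525 = 3050 mm.
Total developed length = 34326 + 3050 = 37376 mm.
= 37.38 m.

37.38 m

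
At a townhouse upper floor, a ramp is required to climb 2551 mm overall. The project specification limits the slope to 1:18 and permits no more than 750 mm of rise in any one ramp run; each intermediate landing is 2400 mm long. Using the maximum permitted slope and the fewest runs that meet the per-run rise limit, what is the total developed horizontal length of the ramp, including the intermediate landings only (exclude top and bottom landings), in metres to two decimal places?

53.12 m

⌈2551/750⌉ = 4 ramp runs. That means 3 intermediate landings.
Ramp run (horizontal) at 1:18: 2551 × 18 = 45918 mm.
Intermediate landings: 3 × 2400 = 7200 mm.
Developed length = 45918 + 7200 = 53118 mm.
= 53.12 m.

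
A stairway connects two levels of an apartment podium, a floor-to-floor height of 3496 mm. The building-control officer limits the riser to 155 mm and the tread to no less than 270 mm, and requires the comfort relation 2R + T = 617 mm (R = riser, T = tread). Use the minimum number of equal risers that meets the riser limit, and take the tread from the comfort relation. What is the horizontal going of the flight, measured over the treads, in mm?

3496 / 155 = 22.55, so 23 risers are needed.
Riser R = 3496 / 23 = 152 mm, within the 155 mm limit.
From 2R + T = 617: T = 617 − 304 = 313 mm.
Treads = 23 − 1 = 22; going = 22 × 313 = 6886 mm.

6886 mm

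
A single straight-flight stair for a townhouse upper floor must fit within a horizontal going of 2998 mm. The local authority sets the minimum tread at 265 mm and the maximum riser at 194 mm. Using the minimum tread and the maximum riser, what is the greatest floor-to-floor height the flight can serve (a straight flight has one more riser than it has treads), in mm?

2998 / 265 = 11.31, so 11 treads fit.
Risers = treads + 1 = 12.
Maximum height = 12 × 194 = 2328 mm.

2328 mm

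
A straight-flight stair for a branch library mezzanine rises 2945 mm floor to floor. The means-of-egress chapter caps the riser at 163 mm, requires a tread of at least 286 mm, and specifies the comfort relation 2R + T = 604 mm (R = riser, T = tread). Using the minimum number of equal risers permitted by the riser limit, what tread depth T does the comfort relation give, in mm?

294 mm

⌈2945/163⌉ = 19 risers.
R = 2945 ÷ 19 = 155 mm.
Tread T = 604 − 2 × 155 = 294 mm (≥ 286 mm).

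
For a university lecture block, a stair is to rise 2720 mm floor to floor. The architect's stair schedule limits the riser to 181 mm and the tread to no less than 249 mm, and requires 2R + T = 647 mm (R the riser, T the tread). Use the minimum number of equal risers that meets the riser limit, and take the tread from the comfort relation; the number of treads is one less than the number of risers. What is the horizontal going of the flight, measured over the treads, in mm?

4605 mm

2720 / 181 = 15.03, so 16 risers are needed.
R = 2720 ÷ 16 = 170 mm.
From 2R + T = 647: T = 647 − 340 = 307 mm.
Treads = 16 − 1 = 15; going = 15 × 307 = 4605 mm.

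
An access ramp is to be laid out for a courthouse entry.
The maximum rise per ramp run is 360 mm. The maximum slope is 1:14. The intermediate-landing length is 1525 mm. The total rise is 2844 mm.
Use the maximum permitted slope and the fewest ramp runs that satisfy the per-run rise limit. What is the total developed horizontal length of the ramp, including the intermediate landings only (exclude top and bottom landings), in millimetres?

At most 360 each: 2844/360 = 7.90, giving 8 ramp runs. That means 7 intermediate landings.
Ramp run (horizontal) at 1:14: 2844 × 14 = 39816 mm.
Intermediate landings: 7 × 1525 = 10675 mm.
Total developed length = 39816 + 10675 = 50491 mm.

50491 mm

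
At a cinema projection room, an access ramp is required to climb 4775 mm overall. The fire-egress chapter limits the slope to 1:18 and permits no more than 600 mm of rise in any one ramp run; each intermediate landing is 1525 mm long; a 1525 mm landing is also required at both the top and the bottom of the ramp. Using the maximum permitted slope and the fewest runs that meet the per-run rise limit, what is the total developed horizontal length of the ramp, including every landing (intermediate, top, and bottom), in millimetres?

99675 mm

⌈4775/600⌉ = 8 ramp runs. That means 7 intermediate landings.
Ramp run (horizontal) at 1:18: 4775 × 18 = 85950 mm.
7 intermediate landings contribute 7 × 1525 = 10675 mm.
Top and bottom landings: 2 × 1525 = 3050 mm.
Total = 85950 + 10675 + 3050 = 99675 mm.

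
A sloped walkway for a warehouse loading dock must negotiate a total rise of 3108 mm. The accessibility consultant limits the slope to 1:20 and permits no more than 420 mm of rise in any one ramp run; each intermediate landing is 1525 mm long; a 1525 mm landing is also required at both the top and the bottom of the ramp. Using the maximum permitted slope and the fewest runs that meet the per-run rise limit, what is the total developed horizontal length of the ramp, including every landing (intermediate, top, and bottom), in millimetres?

⌈3108/420⌉ = 8 ramp runs. That means 7 intermediate landings.
Ramp run (horizontal) at 1:20: 3108 × 20 = 62160 mm.
7 intermediate landings contribute 7 × 1525 = 10675 mm.
Top and bottom landings: 2 × 1525 = 3050 mm.
Total = 62160 + 10675 + 3050 = 75885 mm.

75885 mm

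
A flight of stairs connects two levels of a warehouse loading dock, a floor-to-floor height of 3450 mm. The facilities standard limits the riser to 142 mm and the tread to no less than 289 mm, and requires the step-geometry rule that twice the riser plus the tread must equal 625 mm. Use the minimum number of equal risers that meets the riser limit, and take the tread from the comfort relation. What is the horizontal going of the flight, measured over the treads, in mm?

8376 mm

3450 / 142 = 24.296 → round up to 25 risers.
R = 3450 ÷ 25 = 138 mm.
Tread T = 625 − 2 × 138 = 349 mm (≥ 289 mm).
Going = (25 − 1) × 349 = 8376 mm.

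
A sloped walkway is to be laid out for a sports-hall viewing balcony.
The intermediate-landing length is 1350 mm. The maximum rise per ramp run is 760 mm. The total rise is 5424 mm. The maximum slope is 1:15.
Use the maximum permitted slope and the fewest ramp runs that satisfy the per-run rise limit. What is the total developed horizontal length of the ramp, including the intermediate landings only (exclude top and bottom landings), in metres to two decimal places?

At most 760 each: 5424/760 = 7.14, giving 8 ramp runs. That means 7 intermediate landings.
Ramp run (horizontal) at 1:15: 5424 × 15 = 81360 mm.
Intermediate landings: 7 × 1350 = 9450 mm.
Total developed length = 81360 + 9450 = 90810 mm.
= 90.81 m.

90.81 m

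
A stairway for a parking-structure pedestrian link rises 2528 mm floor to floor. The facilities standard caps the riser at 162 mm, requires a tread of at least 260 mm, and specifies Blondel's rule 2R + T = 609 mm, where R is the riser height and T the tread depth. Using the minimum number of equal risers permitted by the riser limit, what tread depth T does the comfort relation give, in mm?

⌈2528/162⌉ = 16 risers.
Riser R = 2528 / 16 = 158 mm, within the 162 mm limit.
Tread T = 609 − 2 × 158 = 293 mm (≥ 260 mm).

293 mm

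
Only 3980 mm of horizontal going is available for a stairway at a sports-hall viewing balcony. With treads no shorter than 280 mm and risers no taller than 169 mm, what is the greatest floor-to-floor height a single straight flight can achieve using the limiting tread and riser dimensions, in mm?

Treads that fit: ⌊3980 / 280⌋ = 14.
Risers = treads + 1 = 15.
Maximum height = 15 × 169 = 2535 mm.

2535 mm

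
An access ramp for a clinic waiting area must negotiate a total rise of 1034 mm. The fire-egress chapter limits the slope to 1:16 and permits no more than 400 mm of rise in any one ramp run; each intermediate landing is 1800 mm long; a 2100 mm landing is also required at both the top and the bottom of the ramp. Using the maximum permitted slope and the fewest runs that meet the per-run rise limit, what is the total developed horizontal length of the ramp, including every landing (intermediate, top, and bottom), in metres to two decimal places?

24.34 m

1034 / 400 = 2.585 → round up to 3 ramp runs. That means 2 intermediate landings.
Ramp run (horizontal) at 1:16: 1034 × 16 = 16544 mm.
2 intermediate landings contribute 2 × 1800 = 3600 mm.
Top and bottom landings: 2 × 2100 = 4200 mm.
Total = 16544 + 3600 + 4200 = 24344 mm.
= 24.34 m.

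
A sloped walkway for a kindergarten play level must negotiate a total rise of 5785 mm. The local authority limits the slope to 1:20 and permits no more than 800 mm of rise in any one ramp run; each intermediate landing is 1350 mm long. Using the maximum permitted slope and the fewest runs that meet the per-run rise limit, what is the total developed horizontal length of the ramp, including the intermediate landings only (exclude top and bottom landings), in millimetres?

125150 mm

⌈5785/800⌉ = 8 ramp runs. That means 7 intermediate landings.
Horizontal run for 5785 mm of rise at 1:20 is 5785 × 20 = 115700 mm.
Intermediate landings: 7 × 1350 = 9450 mm.
Total developed length = 115700 + 9450 = 125150 mm.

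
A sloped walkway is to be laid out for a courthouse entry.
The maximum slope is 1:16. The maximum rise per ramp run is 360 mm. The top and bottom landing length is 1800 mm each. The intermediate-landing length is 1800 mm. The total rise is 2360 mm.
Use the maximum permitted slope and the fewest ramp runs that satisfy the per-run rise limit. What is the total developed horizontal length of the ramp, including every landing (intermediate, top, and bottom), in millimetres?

52160 mm

2360 / 360 = 6.56, so 7 ramp runs are needed. That means 6 intermediate landings.
Horizontal run for 2360 mm of rise at 1:16 is 2360 × 16 = 37760 mm.
Intermediate landings: 6 × 1800 = 10800 mm.
Top and bottom landings: 2 × 1800 = 3600 mm.
Total = 37760 + 10800 + 3600 = 52160 mm.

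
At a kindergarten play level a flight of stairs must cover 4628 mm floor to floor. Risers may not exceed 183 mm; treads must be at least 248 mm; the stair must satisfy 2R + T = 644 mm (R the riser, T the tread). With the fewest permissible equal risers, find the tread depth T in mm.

4628 / 183 = 25.290 → round up to 26 risers.
Riser R = 4628 / 26 = 178 mm, within the 183 mm limit.
T = 644 − 2·178 = 288 mm, which satisfies the 248 mm minimum.

288 mm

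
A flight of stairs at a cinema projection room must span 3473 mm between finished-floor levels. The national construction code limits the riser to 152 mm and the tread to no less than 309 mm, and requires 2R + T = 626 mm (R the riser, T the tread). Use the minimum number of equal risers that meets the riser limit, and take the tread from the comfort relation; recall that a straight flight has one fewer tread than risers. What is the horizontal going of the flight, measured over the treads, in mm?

⌈3473/152⌉ = 23 risers.
R = 3473 ÷ 23 = 151 mm.
T = 626 − 2·151 = 324 mm, which satisfies the 309 mm minimum.
Treads = 23 − 1 = 22; going = 22 × 324 = 7128 mm.

7128 mm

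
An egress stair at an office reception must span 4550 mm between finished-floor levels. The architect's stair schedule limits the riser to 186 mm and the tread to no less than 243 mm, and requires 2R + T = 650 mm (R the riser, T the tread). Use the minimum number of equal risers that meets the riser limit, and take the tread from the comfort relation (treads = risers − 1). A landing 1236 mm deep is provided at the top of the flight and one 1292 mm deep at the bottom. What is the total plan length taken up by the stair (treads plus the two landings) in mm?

4550 / 186 = 24.46, so 25 risers are needed.
Each riser is 4550/25 = 182 mm (≤ 186 mm).
Tread T = 650 − 2 × 182 = 286 mm (≥ 243 mm).
25 risers give 24 treads; going = 24 × 286 = 6864 mm.
Enclosure = 6864 + 1236 + 1292 = 9392 mm.

9392 mm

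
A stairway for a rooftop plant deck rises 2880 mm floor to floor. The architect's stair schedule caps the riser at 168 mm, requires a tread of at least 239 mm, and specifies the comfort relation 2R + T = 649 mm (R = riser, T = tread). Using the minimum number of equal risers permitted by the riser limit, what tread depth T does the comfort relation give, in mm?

At most 168 each: 2880/168 = 17.14, giving 18 risers.
R = 2880 ÷ 18 = 160 mm.
Tread T = 649 − 2 × 160 = 329 mm (≥ 239 mm).

329 mm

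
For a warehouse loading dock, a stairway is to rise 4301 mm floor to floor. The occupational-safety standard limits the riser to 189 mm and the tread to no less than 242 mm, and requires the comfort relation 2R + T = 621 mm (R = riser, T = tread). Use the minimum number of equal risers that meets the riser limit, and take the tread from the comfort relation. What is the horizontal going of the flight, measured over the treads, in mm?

⌈4301/189⌉ = 23 risers.
Each riser is 4301/23 = 187 mm (≤ 189 mm).
From 2R + T = 621: T = 621 − 374 = 247 mm.
23 risers give 22 treads; going = 22 × 247 = 5434 mm.

5434 mm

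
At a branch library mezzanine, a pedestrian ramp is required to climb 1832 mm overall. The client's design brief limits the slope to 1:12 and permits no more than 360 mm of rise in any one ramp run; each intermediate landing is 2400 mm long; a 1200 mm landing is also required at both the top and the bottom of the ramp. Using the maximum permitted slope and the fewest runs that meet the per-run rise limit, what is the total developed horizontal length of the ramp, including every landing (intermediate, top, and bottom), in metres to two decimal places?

36.38 m

At most 360 each: 1832/360 = 5.09, giving 6 ramp runs. That means 5 intermediate landings.
Ramp run (horizontal) at 1:12: 1832 × 12 = 21984 mm.
Intermediate landings: 5 × 2400 = 12000 mm.
Top and bottom landings: 2 × 1200 = 2400 mm.
Total = 21984 + 12000 + 2400 = 36384 mm.
= 36.38 m.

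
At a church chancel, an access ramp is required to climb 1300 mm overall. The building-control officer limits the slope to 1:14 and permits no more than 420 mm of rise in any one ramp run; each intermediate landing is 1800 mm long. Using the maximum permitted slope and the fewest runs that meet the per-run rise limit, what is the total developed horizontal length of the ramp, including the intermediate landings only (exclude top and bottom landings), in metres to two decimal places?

1300 / 420 = 3.095 → round up to 4 ramp runs. That means 3 intermediate landings.
Ramp run (horizontal) at 1:14: 1300 × 14 = 18200 mm.
Intermediate landings: 3 × 1800 = 5400 mm.
Total developed length = 18200 + 5400 = 23600 mm.
= 23.60 m.

23.60 m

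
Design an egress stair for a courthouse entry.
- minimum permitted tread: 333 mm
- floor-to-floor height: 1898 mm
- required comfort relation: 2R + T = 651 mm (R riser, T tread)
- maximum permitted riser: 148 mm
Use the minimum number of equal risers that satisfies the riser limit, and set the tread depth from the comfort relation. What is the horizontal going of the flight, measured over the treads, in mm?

1898 / 148 = 12.82, so 13 risers are needed.
R = 1898 ÷ 13 = 146 mm.
Tread T = 651 − 2 × 146 = 359 mm (≥ 333 mm).
13 risers give 12 treads; going = 12 × 359 = 4308 mm.

4308 mm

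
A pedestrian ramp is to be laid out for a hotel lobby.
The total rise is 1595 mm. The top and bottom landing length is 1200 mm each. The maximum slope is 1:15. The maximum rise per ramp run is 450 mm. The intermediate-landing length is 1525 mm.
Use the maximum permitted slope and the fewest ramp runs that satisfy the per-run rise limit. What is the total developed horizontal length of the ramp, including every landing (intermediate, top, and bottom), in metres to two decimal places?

1595 / 450 = 3.54, so 4 ramp runs are needed. That means 3 intermediate landings.
Horizontal run for 1595 mm of rise at 1:15 is 1595 × 15 = 23925 mm.
3 intermediate landings contribute 3 × 1525 = 4575 mm.
Top and bottom landings: 2 × 1200 = 2400 mm.
Total = 23925 + 4575 + 2400 = 30900 mm.
= 30.90 m.

30.90 m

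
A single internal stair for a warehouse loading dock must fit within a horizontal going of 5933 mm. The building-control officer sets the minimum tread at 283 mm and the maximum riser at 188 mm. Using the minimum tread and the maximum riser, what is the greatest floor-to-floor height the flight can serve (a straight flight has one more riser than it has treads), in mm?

Treads that fit: ⌊5933 / 283⌋ = 20.
Risers = treads + 1 = 21.
Maximum height = 21 × 188 = 3948 mm.

3948 mm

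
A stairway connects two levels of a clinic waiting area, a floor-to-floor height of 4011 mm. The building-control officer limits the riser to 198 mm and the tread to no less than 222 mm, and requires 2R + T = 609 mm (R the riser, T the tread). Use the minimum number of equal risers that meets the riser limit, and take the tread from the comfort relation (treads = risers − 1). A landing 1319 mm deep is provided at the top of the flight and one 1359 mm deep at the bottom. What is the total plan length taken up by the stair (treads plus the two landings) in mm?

At most 198 each: 4011/198 = 20.26, giving 21 risers.
Riser R = 4011 / 21 = 191 mm, within the 198 mm limit.
Tread T = 609 − 2 × 191 = 227 mm (≥ 222 mm).
Treads = 21 − 1 = 20; going = 20 × 227 = 4540 mm.
Add landings: 4540 + 1319 + 1359 = 7218 mm.

7218 mm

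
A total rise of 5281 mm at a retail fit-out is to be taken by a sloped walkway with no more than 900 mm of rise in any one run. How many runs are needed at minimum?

6 runs

5281 / 900 = 5.868 → round up to 6 ramp runs.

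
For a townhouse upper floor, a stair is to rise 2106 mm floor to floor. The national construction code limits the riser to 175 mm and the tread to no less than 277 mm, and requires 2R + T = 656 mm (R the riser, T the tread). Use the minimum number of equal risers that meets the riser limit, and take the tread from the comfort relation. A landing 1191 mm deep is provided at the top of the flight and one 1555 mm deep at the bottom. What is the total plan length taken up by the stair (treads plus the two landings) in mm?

6730 mm

2106 / 175 = 12.03, so 13 risers are needed.
R = 2106 ÷ 13 = 162 mm.
From 2R + T = 656: T = 656 − 324 = 332 mm.
Treads = 13 − 1 = 12; going = 12 × 332 = 3984 mm.
Add landings: 3984 + 1191 + 1555 = 6730 mm.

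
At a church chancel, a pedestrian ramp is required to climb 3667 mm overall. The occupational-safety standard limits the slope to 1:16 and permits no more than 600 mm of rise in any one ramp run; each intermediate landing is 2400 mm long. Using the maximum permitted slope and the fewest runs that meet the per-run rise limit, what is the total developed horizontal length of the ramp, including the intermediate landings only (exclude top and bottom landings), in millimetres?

73072 mm

At most 600 each: 3667/600 = 6.11, giving 7 ramp runs. That means 6 intermediate landings.
Ramp run (horizontal) at 1:16: 3667 × 16 = 58672 mm.
Intermediate landings: 6 × 2400 = 14400 mm.
Total developed length = 58672 + 14400 = 73072 mm.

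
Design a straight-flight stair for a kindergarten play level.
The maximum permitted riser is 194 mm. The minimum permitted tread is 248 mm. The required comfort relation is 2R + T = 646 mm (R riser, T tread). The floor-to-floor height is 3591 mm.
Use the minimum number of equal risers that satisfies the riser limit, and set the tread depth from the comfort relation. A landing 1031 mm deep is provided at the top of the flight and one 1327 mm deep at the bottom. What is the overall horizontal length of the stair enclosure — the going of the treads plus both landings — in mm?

7182 mm

3591 / 194 = 18.510 → round up to 19 risers.
Riser R = 3591 / 19 = 189 mm, within the 194 mm limit.
From 2R + T = 646: T = 646 − 378 = 268 mm.
Going = (19 − 1) × 268 = 4824 mm.
Enclosure = 4824 + 1031 + 1327 = 7182 mm.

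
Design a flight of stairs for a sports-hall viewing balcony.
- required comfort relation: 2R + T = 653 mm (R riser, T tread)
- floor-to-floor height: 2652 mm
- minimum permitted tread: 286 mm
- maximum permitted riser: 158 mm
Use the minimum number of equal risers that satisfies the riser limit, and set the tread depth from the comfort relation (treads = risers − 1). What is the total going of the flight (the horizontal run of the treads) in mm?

5456 mm

2652 / 158 = 16.78, so 17 risers are needed.
R = 2652 ÷ 17 = 156 mm.
T = 653 − 2·156 = 341 mm, which satisfies the 286 mm minimum.
Treads = 17 − 1 = 16; going = 16 × 341 = 5456 mm.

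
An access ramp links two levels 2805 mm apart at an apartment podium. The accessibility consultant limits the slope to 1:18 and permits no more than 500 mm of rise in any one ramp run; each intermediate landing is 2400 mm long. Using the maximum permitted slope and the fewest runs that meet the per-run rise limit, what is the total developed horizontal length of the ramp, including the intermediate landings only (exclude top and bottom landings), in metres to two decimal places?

62.49 m

At most 500 each: 2805/500 = 5.61, giving 6 ramp runs. That means 5 intermediate landings.
Horizontal run for 2805 mm of rise at 1:18 is 2805 × 18 = 50490 mm.
Intermediate landings: 5 × 2400 = 12000 mm.
Total developed length = 50490 + 12000 = 62490 mm.
= 62.49 m.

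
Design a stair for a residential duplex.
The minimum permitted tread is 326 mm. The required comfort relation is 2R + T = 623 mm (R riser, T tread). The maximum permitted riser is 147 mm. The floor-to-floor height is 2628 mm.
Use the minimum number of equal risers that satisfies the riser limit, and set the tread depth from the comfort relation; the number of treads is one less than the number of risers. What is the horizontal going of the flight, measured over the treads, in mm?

5627 mm

2628 / 147 = 17.88, so 18 risers are needed.
Riser R = 2628 / 18 = 146 mm, within the 147 mm limit.
T = 623 − 2·146 = 331 mm, which satisfies the 326 mm minimum.
Treads = 18 − 1 = 17; going = 17 × 331 = 5627 mm.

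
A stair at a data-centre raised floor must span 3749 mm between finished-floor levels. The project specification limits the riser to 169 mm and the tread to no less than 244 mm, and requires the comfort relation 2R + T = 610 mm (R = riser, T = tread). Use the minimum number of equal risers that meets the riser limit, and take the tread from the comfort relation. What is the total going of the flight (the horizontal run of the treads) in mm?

At most 169 each: 3749/169 = 22.18, giving 23 risers.
Riser R = 3749 / 23 = 163 mm, within the 169 mm limit.
T = 610 − 2·163 = 284 mm, which satisfies the 244 mm minimum.
Treads = 23 − 1 = 22; going = 22 × 284 = 6248 mm.

6248 mm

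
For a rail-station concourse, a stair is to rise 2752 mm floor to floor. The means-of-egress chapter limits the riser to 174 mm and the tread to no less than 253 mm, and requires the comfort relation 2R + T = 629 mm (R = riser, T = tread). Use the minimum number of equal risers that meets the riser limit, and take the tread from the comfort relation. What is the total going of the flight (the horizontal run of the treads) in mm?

2752 / 174 = 15.82, so 16 risers are needed.
Riser R = 2752 / 16 = 172 mm, within the 174 mm limit.
From 2R + T = 629: T = 629 − 344 = 285 mm.
Going = (16 − 1) × 285 = 4275 mm.

4275 mm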